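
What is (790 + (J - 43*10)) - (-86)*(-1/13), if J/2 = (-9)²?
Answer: 6700/13 ≈ 515.38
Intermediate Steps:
J = 162 (J = 2*(-9)² = 2*81 = 162)
(790 + (J - 43*10)) - (-86)*(-1/13) = (790 + (162 - 43*10)) - (-86)*(-1/13) = (790 + (162 - 430)) - (-86)*(-1*1/13) = (790 - 268) - (-86)*(-1)/13 = 522 - 1*86/13 = 522 - 86/13 = 6700/13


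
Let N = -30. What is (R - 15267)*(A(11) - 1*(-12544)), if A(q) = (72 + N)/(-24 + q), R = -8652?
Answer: -3899514570/13 ≈ -2.9996e+8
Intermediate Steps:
A(q) = 42/(-24 + q) (A(q) = (72 - 30)/(-24 + q) = 42/(-24 + q))
(R - 15267)*(A(11) - 1*(-12544)) = (-8652 - 15267)*(42/(-24 + 11) - 1*(-12544)) = -23919*(42/(-13) + 12544) = -23919*(42*(-1/13) + 12544) = -23919*(-42/13 + 12544) = -23919*163030/13 = -3899514570/13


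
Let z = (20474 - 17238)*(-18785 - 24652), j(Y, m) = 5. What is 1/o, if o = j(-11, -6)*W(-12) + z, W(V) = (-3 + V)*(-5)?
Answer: -1/140561757 ≈ -7.1143e-9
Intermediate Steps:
W(V) = 15 - 5*V
z = -140562132 (z = 3236*(-43437) = -140562132)
o = -140561757 (o = 5*(15 - 5*(-12)) - 140562132 = 5*(15 + 60) - 140562132 = 5*75 - 140562132 = 375 - 140562132 = -140561757)
1/o = 1/(-140561757) = -1/140561757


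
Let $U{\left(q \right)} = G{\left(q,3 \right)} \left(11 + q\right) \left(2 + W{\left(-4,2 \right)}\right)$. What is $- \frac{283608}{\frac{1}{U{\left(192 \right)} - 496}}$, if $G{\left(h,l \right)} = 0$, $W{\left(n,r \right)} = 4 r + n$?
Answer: $140669568$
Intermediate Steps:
$W{\left(n,r \right)} = n + 4 r$
$U{\left(q \right)} = 0$ ($U{\left(q \right)} = 0 \left(11 + q\right) \left(2 + \left(-4 + 4 \cdot 2\right)\right) = 0 \left(11 + q\right) \left(2 + \left(-4 + 8\right)\right) = 0 \left(11 + q\right) \left(2 + 4\right) = 0 \left(11 + q\right) 6 = 0 \left(66 + 6 q\right) = 0$)
$- \frac{283608}{\frac{1}{U{\left(192 \right)} - 496}} = - \frac{283608}{\frac{1}{0 - 496}} = - \frac{283608}{\frac{1}{-496}} = - \frac{283608}{- \frac{1}{496}} = \left(-283608\right) \left(-496\right) = 140669568$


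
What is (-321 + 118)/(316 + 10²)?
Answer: -203/416 ≈ -0.48798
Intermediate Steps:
(-321 + 118)/(316 + 10²) = -203/(316 + 100) = -203/416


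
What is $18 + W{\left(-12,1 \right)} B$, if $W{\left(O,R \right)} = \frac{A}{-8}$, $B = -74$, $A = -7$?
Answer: $- \frac{187}{4} \approx -46.75$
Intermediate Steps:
$W{\left(O,R \right)} = \frac{7}{8}$ ($W{\left(O,R \right)} = - \frac{7}{-8} = \left(-7\right) \left(- \frac{1}{8}\right) = \frac{7}{8}$)
$18 + W{\left(-12,1 \right)} B = 18 + \frac{7}{8} \left(-74\right) = 18 - \frac{259}{4} = - \frac{187}{4}$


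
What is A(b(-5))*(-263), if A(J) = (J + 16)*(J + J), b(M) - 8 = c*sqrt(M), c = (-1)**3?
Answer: -98362 + 16832*I*sqrt(5) ≈ -98362.0 + 37638.0*I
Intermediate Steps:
c = -1
b(M) = 8 - sqrt(M)
A(J) = 2*J*(16 + J) (A(J) = (16 + J)*(2*J) = 2*J*(16 + J))
A(b(-5))*(-263) = (2*(8 - sqrt(-5))*(16 + (8 - sqrt(-5))))*(-263) = (2*(8 - I*sqrt(5))*(16 + (8 - I*sqrt(5))))*(-263) = (2*(8 - I*sqrt(5))*(24 - I*sqrt(5)))*(-263) = -526*(8 - I*sqrt(5))*(24 - I*sqrt(5))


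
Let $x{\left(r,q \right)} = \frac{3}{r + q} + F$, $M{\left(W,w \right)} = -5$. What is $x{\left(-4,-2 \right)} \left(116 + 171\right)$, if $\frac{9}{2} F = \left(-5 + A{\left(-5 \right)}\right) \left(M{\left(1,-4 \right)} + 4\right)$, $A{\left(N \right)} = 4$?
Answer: $- \frac{1435}{18} \approx -79.722$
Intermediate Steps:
$F = \frac{2}{9}$ ($F = \frac{2 \left(-5 + 4\right) \left(-5 + 4\right)}{9} = \frac{2 \left(\left(-1\right) \left(-1\right)\right)}{9} = \frac{2}{9} \cdot 1 = \frac{2}{9} \approx 0.22222$)
$x{\left(r,q \right)} = \frac{2}{9} + \frac{3}{q + r}$ ($x{\left(r,q \right)} = \frac{3}{r + q} + \frac{2}{9} = \frac{3}{q + r} + \frac{2}{9} = \frac{2}{9} + \frac{3}{q + r}$)
$x{\left(-4,-2 \right)} \left(116 + 171\right) = \frac{27 + 2 \left(-2\right) + 2 \left(-4\right)}{9 \left(-2 - 4\right)} \left(116 + 171\right) = \frac{27 - 4 - 8}{9 \left(-6\right)} 287 = \frac{1}{9} \left(- \frac{1}{6}\right) 15 \cdot 287 = \left(- \frac{5}{18}\right) 287 = - \frac{1435}{18}$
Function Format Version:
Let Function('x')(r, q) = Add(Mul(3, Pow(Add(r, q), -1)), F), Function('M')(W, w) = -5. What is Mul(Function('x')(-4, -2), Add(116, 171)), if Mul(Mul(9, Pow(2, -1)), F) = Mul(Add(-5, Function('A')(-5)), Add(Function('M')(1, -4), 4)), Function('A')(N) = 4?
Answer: Rational(-1435, 18) ≈ -79.722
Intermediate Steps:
F = Rational(2, 9) (F = Mul(Rational(2, 9), Mul(Add(-5, 4), Add(-5, 4))) = Mul(Rational(2, 9), Mul(-1, -1)) = Mul(Rational(2, 9), 1) = Rational(2, 9) ≈ 0.22222)
Function('x')(r, q) = Add(Rational(2, 9), Mul(3, Pow(Add(q, r), -1))) (Function('x')(r, q) = Add(Mul(3, Pow(Add(r, q), -1)), Rational(2, 9)) = Add(Mul(3, Pow(Add(q, r), -1)), Rational(2, 9)) = Add(Rational(2, 9), Mul(3, Pow(Add(q, r), -1))))
Mul(Function('x')(-4, -2), Add(116, 171)) = Mul(Mul(Rational(1, 9), Pow(Add(-2, -4), -1), Add(27, Mul(2, -2), Mul(2, -4))), Add(116, 171)) = Mul(Mul(Rational(1, 9), Pow(-6, -1), Add(27, -4, -8)), 287) = Mul(Mul(Rational(1, 9), Rational(-1, 6), 15), 287) = Mul(Rational(-5, 18), 287) = Rational(-1435, 18)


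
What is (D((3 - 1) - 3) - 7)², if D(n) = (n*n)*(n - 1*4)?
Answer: 144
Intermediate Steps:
D(n) = n²*(-4 + n) (D(n) = n²*(n - 4) = n²*(-4 + n))
(D((3 - 1) - 3) - 7)² = (((3 - 1) - 3)²*(-4 + ((3 - 1) - 3)) - 7)² = ((2 - 3)²*(-4 + (2 - 3)) - 7)² = ((-1)²*(-4 - 1) - 7)² = (1*(-5) - 7)² = (-5 - 7)² = (-12)² = 144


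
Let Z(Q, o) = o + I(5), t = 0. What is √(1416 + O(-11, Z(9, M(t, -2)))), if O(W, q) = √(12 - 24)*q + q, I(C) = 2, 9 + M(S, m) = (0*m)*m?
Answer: √(1409 - 14*I*√3) ≈ 37.538 - 0.323*I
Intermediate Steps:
M(S, m) = -9 (M(S, m) = -9 + (0*m)*m = -9 + 0*m = -9 + 0 = -9)
Z(Q, o) = 2 + o (Z(Q, o) = o + 2 = 2 + o)
O(W, q) = q + 2*I*q*√3 (O(W, q) = √(-12)*q + q = (2*I*√3)*q + q = 2*I*q*√3 + q = q + 2*I*q*√3)
√(1416 + O(-11, Z(9, M(t, -2)))) = √(1416 + (2 - 9)*(1 + 2*I*√3)) = √(1416 - 7*(1 + 2*I*√3)) = √(1416 + (-7 - 14*I*√3)) = √(1409 - 14*I*√3)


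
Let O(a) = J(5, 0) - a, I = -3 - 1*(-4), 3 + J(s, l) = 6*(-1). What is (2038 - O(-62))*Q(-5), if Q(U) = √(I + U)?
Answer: 3970*I ≈ 3970.0*I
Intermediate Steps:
J(s, l) = -9 (J(s, l) = -3 + 6*(-1) = -3 - 6 = -9)
I = 1 (I = -3 + 4 = 1)
O(a) = -9 - a
Q(U) = √(1 + U)
(2038 - O(-62))*Q(-5) = (2038 - (-9 - 1*(-62)))*√(1 - 5) = (2038 - (-9 + 62))*√(-4) = (2038 - 1*53)*(2*I) = (2038 - 53)*(2*I) = 1985*(2*I) = 3970*I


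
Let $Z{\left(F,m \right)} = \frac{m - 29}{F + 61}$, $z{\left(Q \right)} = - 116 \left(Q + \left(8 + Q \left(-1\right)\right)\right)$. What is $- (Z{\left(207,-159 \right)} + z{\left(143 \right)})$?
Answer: $\frac{62223}{67} \approx 928.7$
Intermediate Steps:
$z{\left(Q \right)} = -928$ ($z{\left(Q \right)} = - 116 \left(Q - \left(-8 + Q\right)\right) = \left(-116\right) 8 = -928$)
$Z{\left(F,m \right)} = \frac{-29 + m}{61 + F}$
$- (Z{\left(207,-159 \right)} + z{\left(143 \right)}) = - (\frac{-29 - 159}{61 + 207} - 928) = - (\frac{1}{268} \left(-188\right) - 928) = - (- \frac{47}{67} - 928) = \left(-1\right) \left(- \frac{62223}{67}\right) = \frac{62223}{67}$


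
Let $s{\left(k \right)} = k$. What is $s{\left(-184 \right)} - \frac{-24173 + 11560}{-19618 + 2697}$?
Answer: $- \frac{3126077}{16921} \approx -184.75$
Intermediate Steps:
$s{\left(-184 \right)} - \frac{-24173 + 11560}{-19618 + 2697} = -184 - \frac{-24173 + 11560}{-19618 + 2697} = -184 - - \frac{12613}{-16921} = -184 - \left(-12613\right) \left(- \frac{1}{16921}\right) = -184 - \frac{12613}{16921} = - \frac{3126077}{16921}$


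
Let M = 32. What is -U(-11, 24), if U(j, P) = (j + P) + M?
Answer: -45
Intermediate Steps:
U(j, P) = 32 + P + j (U(j, P) = (j + P) + 32 = (P + j) + 32 = 32 + P + j)
-U(-11, 24) = -(32 + 24 - 11) = -1*45 = -45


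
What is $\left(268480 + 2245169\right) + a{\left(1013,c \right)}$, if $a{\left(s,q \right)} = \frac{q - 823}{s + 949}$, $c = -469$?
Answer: $\frac{2465889023}{981} \approx 2.5136 \cdot 10^{6}$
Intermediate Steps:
$a{\left(s,q \right)} = \frac{-823 + q}{949 + s}$
$\left(268480 + 2245169\right) + a{\left(1013,c \right)} = \left(268480 + 2245169\right) + \frac{-823 - 469}{949 + 1013} = 2513649 + \frac{1}{1962} \left(-1292\right) = 2513649 - \frac{646}{981} = \frac{2465889023}{981}$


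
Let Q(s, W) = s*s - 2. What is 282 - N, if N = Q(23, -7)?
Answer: -245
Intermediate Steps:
Q(s, W) = -2 + s**2 (Q(s, W) = s**2 - 2 = -2 + s**2)
N = 527 (N = -2 + 23**2 = -2 + 529 = 527)
282 - N = 282 - 1*527 = 282 - 527 = -245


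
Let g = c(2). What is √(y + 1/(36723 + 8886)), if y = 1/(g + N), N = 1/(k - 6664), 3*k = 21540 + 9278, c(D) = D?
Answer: √487692815444414655/987662895 ≈ 0.70707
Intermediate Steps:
g = 2
k = 30818/3 (k = (21540 + 9278)/3 = (⅓)*30818 = 30818/3 ≈ 10273.)
N = 3/10826 (N = 1/(30818/3 - 6664) = 1/(10826/3) = 3/10826 ≈ 0.00027711)
y = 10826/21655 (y = 1/(2 + 3/10826) = 1/(21655/10826) = 10826/21655 ≈ 0.49993)
√(y + 1/(36723 + 8886)) = √(10826/21655 + 1/(36723 + 8886)) = √(10826/21655 + 1/45609) = √(493784689/987662895) = √487692815444414655/987662895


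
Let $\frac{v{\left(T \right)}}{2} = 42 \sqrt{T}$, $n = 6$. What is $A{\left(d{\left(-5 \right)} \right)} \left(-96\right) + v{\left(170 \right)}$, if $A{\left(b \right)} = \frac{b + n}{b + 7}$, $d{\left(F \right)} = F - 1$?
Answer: $84 \sqrt{170} \approx 1095.2$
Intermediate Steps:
$d{\left(F \right)} = -1 + F$
$A{\left(b \right)} = \frac{6 + b}{7 + b}$ ($A{\left(b \right)} = \frac{b + 6}{b + 7} = \frac{6 + b}{7 + b}$)
$v{\left(T \right)} = 84 \sqrt{T}$ ($v{\left(T \right)} = 2 \cdot 42 \sqrt{T} = 84 \sqrt{T}$)
$A{\left(d{\left(-5 \right)} \right)} \left(-96\right) + v{\left(170 \right)} = \frac{6 - 6}{7 - 6} \left(-96\right) + 84 \sqrt{170} = 1^{-1} \cdot 0 \left(-96\right) + 84 \sqrt{170} = 1 \cdot 0 \left(-96\right) + 84 \sqrt{170} = 0 \left(-96\right) + 84 \sqrt{170} = 0 + 84 \sqrt{170} = 84 \sqrt{170}$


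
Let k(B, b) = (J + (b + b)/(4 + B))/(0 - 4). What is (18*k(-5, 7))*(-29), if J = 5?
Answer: -2349/2 ≈ -1174.5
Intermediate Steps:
k(B, b) = -5/4 - b/(2*(4 + B)) (k(B, b) = (5 + (b + b)/(4 + B))/(0 - 4) = (5 + (2*b)/(4 + B))/(-4) = (5 + 2*b/(4 + B))*(-¼) = -5/4 - b/(2*(4 + B)))
(18*k(-5, 7))*(-29) = (18*((-20 - 5*(-5) - 2*7)/(4*(4 - 5))))*(-29) = (18*((¼)*(-20 + 25 - 14)/(-1)))*(-29) = (18*((¼)*(-1)*(-9)))*(-29) = (18*(9/4))*(-29) = (81/2)*(-29) = -2349/2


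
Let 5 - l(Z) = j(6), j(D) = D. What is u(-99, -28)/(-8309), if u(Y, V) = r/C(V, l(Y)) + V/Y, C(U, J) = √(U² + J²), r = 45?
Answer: -4/117513 - 9*√785/1304513 ≈ -0.00022734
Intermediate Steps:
l(Z) = -1 (l(Z) = 5 - 1*6 = 5 - 6 = -1)
C(U, J) = √(J² + U²)
u(Y, V) = 45/√(1 + V²) + V/Y (u(Y, V) = 45/(√((-1)² + V²)) + V/Y = 45/(√(1 + V²)) + V/Y = 45/√(1 + V²) + V/Y)
u(-99, -28)/(-8309) = (45/√(1 + (-28)²) - 28/(-99))/(-8309) = (45/√(1 + 784) - 28*(-1/99))*(-1/8309) = (45/√785 + 28/99)*(-1/8309) = (45*(√785/785) + 28/99)*(-1/8309) = (9*√785/157 + 28/99)*(-1/8309) = (28/99 + 9*√785/157)*(-1/8309) = -4/117513 - 9*√785/1304513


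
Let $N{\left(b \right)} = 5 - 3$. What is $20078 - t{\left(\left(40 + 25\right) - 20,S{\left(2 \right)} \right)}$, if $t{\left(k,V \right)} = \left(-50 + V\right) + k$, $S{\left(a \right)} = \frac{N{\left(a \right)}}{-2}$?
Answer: $20084$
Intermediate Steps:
$N{\left(b \right)} = 2$
$S{\left(a \right)} = -1$ ($S{\left(a \right)} = \frac{2}{-2} = 2 \left(- \frac{1}{2}\right) = -1$)
$t{\left(k,V \right)} = -50 + V + k$
$20078 - t{\left(\left(40 + 25\right) - 20,S{\left(2 \right)} \right)} = 20078 - \left(-50 - 1 + \left(\left(40 + 25\right) - 20\right)\right) = 20078 - \left(-50 - 1 + \left(65 - 20\right)\right) = 20078 - \left(-50 - 1 + 45\right) = 20078 - -6 = 20078 + 6 = 20084$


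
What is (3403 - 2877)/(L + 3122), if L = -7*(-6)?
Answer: 263/1582 ≈ 0.16625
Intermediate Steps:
L = 42
(3403 - 2877)/(L + 3122) = (3403 - 2877)/(42 + 3122) = 526/3164 = 526*(1/3164) = 263/1582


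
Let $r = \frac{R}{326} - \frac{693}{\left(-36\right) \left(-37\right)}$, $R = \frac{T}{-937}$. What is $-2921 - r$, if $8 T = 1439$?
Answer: $- \frac{264060238201}{90416752} \approx -2920.5$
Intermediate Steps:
$T = \frac{1439}{8}$ ($T = \frac{1}{8} \cdot 1439 = \frac{1439}{8} \approx 179.88$)
$R = - \frac{1439}{7496}$ ($R = \frac{1439}{8 \left(-937\right)} = \frac{1439}{8} \left(- \frac{1}{937}\right) = - \frac{1439}{7496} \approx -0.19197$)
$r = - \frac{47094391}{90416752}$ ($r = - \frac{1439}{7496 \cdot 326} - \frac{693}{\left(-36\right) \left(-37\right)} = \left(- \frac{1439}{7496}\right) \frac{1}{326} - \frac{693}{1332} = - \frac{1439}{2443696} - \frac{77}{148} = - \frac{47094391}{90416752} \approx -0.52086$)
$-2921 - r = -2921 - - \frac{47094391}{90416752} = -2921 + \frac{47094391}{90416752} = - \frac{264060238201}{90416752}$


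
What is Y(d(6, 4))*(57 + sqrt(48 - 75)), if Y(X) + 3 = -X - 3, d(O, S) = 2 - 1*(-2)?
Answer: -570 - 30*I*sqrt(3) ≈ -570.0 - 51.962*I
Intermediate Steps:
d(O, S) = 4 (d(O, S) = 2 + 2 = 4)
Y(X) = -6 - X (Y(X) = -3 + (-X - 3) = -3 + (-3 - X) = -6 - X)
Y(d(6, 4))*(57 + sqrt(48 - 75)) = (-6 - 1*4)*(57 + sqrt(48 - 75)) = (-6 - 4)*(57 + sqrt(-27)) = -10*(57 + 3*I*sqrt(3)) = -570 - 30*I*sqrt(3)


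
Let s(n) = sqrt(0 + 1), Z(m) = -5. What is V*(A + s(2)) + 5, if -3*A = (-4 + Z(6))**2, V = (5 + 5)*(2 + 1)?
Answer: -775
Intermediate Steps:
V = 30 (V = 10*3 = 30)
s(n) = 1 (s(n) = sqrt(1) = 1)
A = -27 (A = -(-4 - 5)**2/3 = -1/3*(-9)**2 = -1/3*81 = -27)
V*(A + s(2)) + 5 = 30*(-27 + 1) + 5 = 30*(-26) + 5 = -780 + 5 = -775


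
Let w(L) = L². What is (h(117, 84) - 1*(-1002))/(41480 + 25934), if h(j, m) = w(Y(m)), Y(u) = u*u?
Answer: 24894069/33707 ≈ 738.54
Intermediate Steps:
Y(u) = u²
h(j, m) = m⁴ (h(j, m) = (m²)² = m⁴)
(h(117, 84) - 1*(-1002))/(41480 + 25934) = (84⁴ - 1*(-1002))/(41480 + 25934) = (49787136 + 1002)/67414 = 49788138*(1/67414) = 24894069/33707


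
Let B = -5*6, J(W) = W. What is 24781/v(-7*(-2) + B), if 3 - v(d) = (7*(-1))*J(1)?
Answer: 24781/10 ≈ 2478.1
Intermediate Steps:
B = -30
v(d) = 10 (v(d) = 3 - 7*(-1) = 3 - (-7) = 3 - 1*(-7) = 3 + 7 = 10)
24781/v(-7*(-2) + B) = 24781/10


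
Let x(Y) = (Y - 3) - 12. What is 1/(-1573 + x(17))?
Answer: -1/1571 ≈ -0.00063654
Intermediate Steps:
x(Y) = -15 + Y (x(Y) = (-3 + Y) - 12 = -15 + Y)
1/(-1573 + x(17)) = 1/(-1573 + (-15 + 17)) = 1/(-1573 + 2) = 1/(-1571) = -1/1571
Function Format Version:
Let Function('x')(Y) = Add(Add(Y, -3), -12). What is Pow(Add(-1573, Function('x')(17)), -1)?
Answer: Rational(-1, 1571) ≈ -0.00063654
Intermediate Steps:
Function('x')(Y) = Add(-15, Y) (Function('x')(Y) = Add(Add(-3, Y), -12) = Add(-15, Y))
Pow(Add(-1573, Function('x')(17)), -1) = Pow(Add(-1573, Add(-15, 17)), -1) = Pow(Add(-1573, 2), -1) = Pow(-1571, -1) = Rational(-1, 1571)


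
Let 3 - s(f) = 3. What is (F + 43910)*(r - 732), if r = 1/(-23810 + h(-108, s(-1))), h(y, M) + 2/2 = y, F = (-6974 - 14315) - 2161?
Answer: -119409395380/7973 ≈ -1.4977e+7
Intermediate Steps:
F = -23450 (F = -21289 - 2161 = -23450)
s(f) = 0 (s(f) = 3 - 1*3 = 3 - 3 = 0)
h(y, M) = -1 + y
r = -1/23919 (r = 1/(-23810 + (-1 - 108)) = 1/(-23810 - 109) = 1/(-23919) = -1/23919 ≈ -4.1808e-5)
(F + 43910)*(r - 732) = (-23450 + 43910)*(-1/23919 - 732) = 20460*(-17508709/23919) = -119409395380/7973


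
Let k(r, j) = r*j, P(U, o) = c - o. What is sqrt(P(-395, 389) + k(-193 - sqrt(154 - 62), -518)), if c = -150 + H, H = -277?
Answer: sqrt(99158 + 1036*sqrt(23)) ≈ 322.69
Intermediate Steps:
c = -427 (c = -150 - 277 = -427)
P(U, o) = -427 - o
k(r, j) = j*r
sqrt(P(-395, 389) + k(-193 - sqrt(154 - 62), -518)) = sqrt((-427 - 1*389) - 518*(-193 - sqrt(154 - 62))) = sqrt((-427 - 389) - 518*(-193 - sqrt(92))) = sqrt(-816 - 518*(-193 - 2*sqrt(23))) = sqrt(-816 + (99974 + 1036*sqrt(23))) = sqrt(99158 + 1036*sqrt(23))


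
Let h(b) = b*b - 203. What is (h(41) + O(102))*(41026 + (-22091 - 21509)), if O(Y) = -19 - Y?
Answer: -3492918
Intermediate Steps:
h(b) = -203 + b² (h(b) = b² - 203 = -203 + b²)
(h(41) + O(102))*(41026 + (-22091 - 21509)) = ((-203 + 41²) + (-19 - 1*102))*(41026 + (-22091 - 21509)) = ((-203 + 1681) + (-19 - 102))*(41026 - 43600) = (1478 - 121)*(-2574) = 1357*(-2574) = -3492918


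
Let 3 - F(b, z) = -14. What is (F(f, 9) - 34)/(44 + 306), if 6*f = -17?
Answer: -17/350 ≈ -0.048571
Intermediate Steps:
f = -17/6 (f = (⅙)*(-17) = -17/6 ≈ -2.8333)
F(b, z) = 17 (F(b, z) = 3 - 1*(-14) = 3 + 14 = 17)
(F(f, 9) - 34)/(44 + 306) = (17 - 34)/(44 + 306) = -17/350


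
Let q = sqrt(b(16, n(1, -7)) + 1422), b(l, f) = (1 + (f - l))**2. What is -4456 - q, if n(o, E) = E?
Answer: -4456 - sqrt(1906) ≈ -4499.7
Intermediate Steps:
b(l, f) = (1 + f - l)**2
q = sqrt(1906) (q = sqrt((1 - 7 - 1*16)**2 + 1422) = sqrt((1 - 7 - 16)**2 + 1422) = sqrt((-22)**2 + 1422) = sqrt(484 + 1422) = sqrt(1906) ≈ 43.658)
-4456 - q = -4456 - sqrt(1906)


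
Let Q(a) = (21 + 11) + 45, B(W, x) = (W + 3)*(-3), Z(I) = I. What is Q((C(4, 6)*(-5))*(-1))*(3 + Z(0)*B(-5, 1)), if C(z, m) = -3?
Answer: 231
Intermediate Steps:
B(W, x) = -9 - 3*W (B(W, x) = (3 + W)*(-3) = -9 - 3*W)
Q(a) = 77 (Q(a) = 32 + 45 = 77)
Q((C(4, 6)*(-5))*(-1))*(3 + Z(0)*B(-5, 1)) = 77*(3 + 0*(-9 - 3*(-5))) = 77*(3 + 0*(-9 + 15)) = 77*(3 + 0*6) = 77*(3 + 0) = 77*3 = 231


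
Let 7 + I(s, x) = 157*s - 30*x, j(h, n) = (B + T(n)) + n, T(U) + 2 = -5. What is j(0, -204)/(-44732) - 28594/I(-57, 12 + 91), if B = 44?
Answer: 640539245/269420836 ≈ 2.3775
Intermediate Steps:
T(U) = -7 (T(U) = -2 - 5 = -7)
j(h, n) = 37 + n (j(h, n) = (44 - 7) + n = 37 + n)
I(s, x) = -7 - 30*x + 157*s (I(s, x) = -7 + (157*s - 30*x) = -7 + (-30*x + 157*s) = -7 - 30*x + 157*s)
j(0, -204)/(-44732) - 28594/I(-57, 12 + 91) = (37 - 204)/(-44732) - 28594/(-7 - 30*(12 + 91) + 157*(-57)) = -167*(-1/44732) - 28594/(-7 - 30*103 - 8949) = 167/44732 - 28594/(-7 - 3090 - 8949) = 167/44732 - 28594/(-12046) = 167/44732 - 28594*(-1/12046) = 167/44732 + 14297/6023 = 640539245/269420836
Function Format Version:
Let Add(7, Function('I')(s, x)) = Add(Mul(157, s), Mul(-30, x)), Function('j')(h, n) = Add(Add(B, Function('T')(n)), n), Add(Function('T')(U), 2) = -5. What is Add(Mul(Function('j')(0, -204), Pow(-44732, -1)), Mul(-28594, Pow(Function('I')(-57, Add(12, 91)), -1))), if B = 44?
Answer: Rational(640539245, 269420836) ≈ 2.3775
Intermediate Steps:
Function('T')(U) = -7 (Function('T')(U) = Add(-2, -5) = -7)
Function('j')(h, n) = Add(37, n) (Function('j')(h, n) = Add(Add(44, -7), n) = Add(37, n))
Function('I')(s, x) = Add(-7, Mul(-30, x), Mul(157, s)) (Function('I')(s, x) = Add(-7, Add(Mul(157, s), Mul(-30, x))) = Add(-7, Add(Mul(-30, x), Mul(157, s))) = Add(-7, Mul(-30, x), Mul(157, s)))
Add(Mul(Function('j')(0, -204), Pow(-44732, -1)), Mul(-28594, Pow(Function('I')(-57, Add(12, 91)), -1))) = Add(Mul(Add(37, -204), Pow(-44732, -1)), Mul(-28594, Pow(Add(-7, Mul(-30, Add(12, 91)), Mul(157, -57)), -1))) = Add(Mul(-167, Rational(-1, 44732)), Mul(-28594, Pow(Add(-7, Mul(-30, 103), -8949), -1))) = Add(Rational(167, 44732), Mul(-28594, Pow(Add(-7, -3090, -8949), -1))) = Add(Rational(167, 44732), Mul(-28594, Pow(-12046, -1))) = Add(Rational(167, 44732), Mul(-28594, Rational(-1, 12046))) = Add(Rational(167, 44732), Rational(14297, 6023)) = Rational(640539245, 269420836)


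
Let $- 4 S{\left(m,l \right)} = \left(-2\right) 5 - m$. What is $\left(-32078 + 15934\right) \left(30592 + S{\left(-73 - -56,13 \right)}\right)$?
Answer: $-493848996$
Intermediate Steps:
$S{\left(m,l \right)} = \frac{5}{2} + \frac{m}{4}$ ($S{\left(m,l \right)} = - \frac{\left(-2\right) 5 - m}{4} = - \frac{-10 - m}{4} = \frac{5}{2} + \frac{m}{4}$)
$\left(-32078 + 15934\right) \left(30592 + S{\left(-73 - -56,13 \right)}\right) = \left(-32078 + 15934\right) \left(30592 + \left(\frac{5}{2} + \frac{-73 - -56}{4}\right)\right) = - 16144 \left(30592 + \left(\frac{5}{2} + \frac{-73 + 56}{4}\right)\right) = - 16144 \left(30592 + \left(\frac{5}{2} + \frac{1}{4} \left(-17\right)\right)\right) = - 16144 \left(30592 + \left(\frac{5}{2} - \frac{17}{4}\right)\right) = - 16144 \left(30592 - \frac{7}{4}\right) = \left(-16144\right) \frac{122361}{4} = -493848996$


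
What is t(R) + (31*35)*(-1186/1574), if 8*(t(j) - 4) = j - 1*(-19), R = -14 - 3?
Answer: -2560241/3148 ≈ -813.29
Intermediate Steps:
R = -17
t(j) = 51/8 + j/8 (t(j) = 4 + (j - 1*(-19))/8 = 4 + (j + 19)/8 = 4 + (19 + j)/8 = 4 + (19/8 + j/8) = 51/8 + j/8)
t(R) + (31*35)*(-1186/1574) = (51/8 + (1/8)*(-17)) + (31*35)*(-1186/1574) = (51/8 - 17/8) + 1085*(-1186*1/1574) = 17/4 + 1085*(-593/787) = 17/4 - 643405/787 = -2560241/3148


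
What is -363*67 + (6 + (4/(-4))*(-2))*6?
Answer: -24273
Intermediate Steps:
-363*67 + (6 + (4/(-4))*(-2))*6 = -24321 + (6 + (4*(-1/4))*(-2))*6 = -24321 + (6 - 1*(-2))*6 = -24321 + (6 + 2)*6 = -24321 + 8*6 = -24321 + 48 = -24273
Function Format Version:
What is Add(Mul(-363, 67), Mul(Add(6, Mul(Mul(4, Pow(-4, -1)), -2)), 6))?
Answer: -24273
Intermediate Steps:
Add(Mul(-363, 67), Mul(Add(6, Mul(Mul(4, Pow(-4, -1)), -2)), 6)) = Add(-24321, Mul(Add(6, Mul(Mul(4, Rational(-1, 4)), -2)), 6)) = Add(-24321, Mul(Add(6, Mul(-1, -2)), 6)) = Add(-24321, Mul(Add(6, 2), 6)) = Add(-24321, Mul(8, 6)) = Add(-24321, 48) = -24273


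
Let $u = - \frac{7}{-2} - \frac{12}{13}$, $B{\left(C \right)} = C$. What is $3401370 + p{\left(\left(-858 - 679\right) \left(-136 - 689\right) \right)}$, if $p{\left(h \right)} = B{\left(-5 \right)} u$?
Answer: $\frac{88435285}{26} \approx 3.4014 \cdot 10^{6}$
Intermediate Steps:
$u = \frac{67}{26}$ ($u = \left(-7\right) \left(- \frac{1}{2}\right) - \frac{12}{13} = \frac{7}{2} - \frac{12}{13} = \frac{67}{26} \approx 2.5769$)
$p{\left(h \right)} = - \frac{335}{26}$ ($p{\left(h \right)} = \left(-5\right) \frac{67}{26} = - \frac{335}{26}$)
$3401370 + p{\left(\left(-858 - 679\right) \left(-136 - 689\right) \right)} = 3401370 - \frac{335}{26} = \frac{88435285}{26}$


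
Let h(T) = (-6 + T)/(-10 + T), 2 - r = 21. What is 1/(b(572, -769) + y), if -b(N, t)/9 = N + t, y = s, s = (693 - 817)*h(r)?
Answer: 29/48317 ≈ 0.00060020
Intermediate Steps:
r = -19 (r = 2 - 1*21 = 2 - 21 = -19)
h(T) = (-6 + T)/(-10 + T)
s = -3100/29 (s = (693 - 817)*((-6 - 19)/(-10 - 19)) = -124*(-25)/(-29) = -(-124)*(-25)/29 = -124*25/29 = -3100/29 ≈ -106.90)
y = -3100/29 ≈ -106.90
b(N, t) = -9*N - 9*t (b(N, t) = -9*(N + t) = -9*N - 9*t)
1/(b(572, -769) + y) = 1/((-9*572 - 9*(-769)) - 3100/29) = 1/((-5148 + 6921) - 3100/29) = 1/(1773 - 3100/29) = 1/(48317/29) = 29/48317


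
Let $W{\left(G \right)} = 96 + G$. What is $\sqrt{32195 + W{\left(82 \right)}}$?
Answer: $3 \sqrt{3597} \approx 179.93$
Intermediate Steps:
$\sqrt{32195 + W{\left(82 \right)}} = \sqrt{32195 + \left(96 + 82\right)} = \sqrt{32195 + 178} = \sqrt{32373} = 3 \sqrt{3597}$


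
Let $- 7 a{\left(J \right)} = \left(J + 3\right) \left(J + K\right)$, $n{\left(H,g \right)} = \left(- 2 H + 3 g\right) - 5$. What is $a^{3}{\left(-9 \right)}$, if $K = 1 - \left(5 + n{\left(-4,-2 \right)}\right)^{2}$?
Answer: $- \frac{373248}{343} \approx -1088.2$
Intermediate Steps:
$n{\left(H,g \right)} = -5 - 2 H + 3 g$
$K = -3$ ($K = 1 - \left(5 - 3\right)^{2} = 1 - 2^{2} = 1 - 4 = -3$)
$a{\left(J \right)} = - \frac{\left(-3 + J\right) \left(3 + J\right)}{7}$ ($a{\left(J \right)} = - \frac{\left(J + 3\right) \left(J - 3\right)}{7} = - \frac{\left(3 + J\right) \left(-3 + J\right)}{7} = - \frac{\left(-3 + J\right) \left(3 + J\right)}{7}$)
$a^{3}{\left(-9 \right)} = \left(\frac{9}{7} - \frac{\left(-9\right)^{2}}{7}\right)^{3} = \left(\frac{9}{7} - \frac{81}{7}\right)^{3} = \left(- \frac{72}{7}\right)^{3} = - \frac{373248}{343}$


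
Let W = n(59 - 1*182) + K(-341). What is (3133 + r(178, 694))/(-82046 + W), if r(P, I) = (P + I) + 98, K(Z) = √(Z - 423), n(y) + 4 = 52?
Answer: -168218897/3361836384 - 4103*I*√191/3361836384 ≈ -0.050038 - 1.6867e-5*I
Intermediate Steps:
n(y) = 48 (n(y) = -4 + 52 = 48)
K(Z) = √(-423 + Z)
W = 48 + 2*I*√191 (W = 48 + √(-423 - 341) = 48 + √(-764) = 48 + 2*I*√191 ≈ 48.0 + 27.641*I)
r(P, I) = 98 + I + P (r(P, I) = (I + P) + 98 = 98 + I + P)
(3133 + r(178, 694))/(-82046 + W) = (3133 + (98 + 694 + 178))/(-82046 + (48 + 2*I*√191)) = (3133 + 970)/(-81998 + 2*I*√191) = 4103/(-81998 + 2*I*√191)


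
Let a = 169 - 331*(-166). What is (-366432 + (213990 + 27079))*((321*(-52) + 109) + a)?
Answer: -4830487116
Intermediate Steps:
a = 55115 (a = 169 + 54946 = 55115)
(-366432 + (213990 + 27079))*((321*(-52) + 109) + a) = (-366432 + (213990 + 27079))*((321*(-52) + 109) + 55115) = (-366432 + 241069)*((-16692 + 109) + 55115) = -125363*(-16583 + 55115) = -125363*38532 = -4830487116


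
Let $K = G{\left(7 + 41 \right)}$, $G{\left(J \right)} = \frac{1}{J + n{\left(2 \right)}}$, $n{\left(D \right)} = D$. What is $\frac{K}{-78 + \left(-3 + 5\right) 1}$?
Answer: $- \frac{1}{3800} \approx -0.00026316$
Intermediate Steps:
$G{\left(J \right)} = \frac{1}{2 + J}$ ($G{\left(J \right)} = \frac{1}{J + 2} = \frac{1}{2 + J}$)
$K = \frac{1}{50}$ ($K = \frac{1}{2 + \left(7 + 41\right)} = \frac{1}{2 + 48} = \frac{1}{50} \approx 0.02$)
$\frac{K}{-78 + \left(-3 + 5\right) 1} = \frac{1}{50 \left(-78 + \left(-3 + 5\right) 1\right)} = \frac{1}{50 \left(-78 + 2 \cdot 1\right)} = \frac{1}{50 \left(-78 + 2\right)} = \frac{1}{50 \left(-76\right)} = \frac{1}{50} \left(- \frac{1}{76}\right) = - \frac{1}{3800}$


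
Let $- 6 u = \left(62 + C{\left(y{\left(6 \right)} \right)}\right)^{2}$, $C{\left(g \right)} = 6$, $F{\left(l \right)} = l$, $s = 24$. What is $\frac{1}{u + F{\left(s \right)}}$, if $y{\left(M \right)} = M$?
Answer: $- \frac{3}{2240} \approx -0.0013393$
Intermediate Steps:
$u = - \frac{2312}{3}$ ($u = - \frac{\left(62 + 6\right)^{2}}{6} = - \frac{68^{2}}{6} = \left(- \frac{1}{6}\right) 4624 = - \frac{2312}{3} \approx -770.67$)
$\frac{1}{u + F{\left(s \right)}} = \frac{1}{- \frac{2312}{3} + 24} = \frac{1}{- \frac{2240}{3}} = - \frac{3}{2240}$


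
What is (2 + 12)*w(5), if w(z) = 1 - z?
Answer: -56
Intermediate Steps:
(2 + 12)*w(5) = (2 + 12)*(1 - 1*5) = 14*(1 - 5) = 14*(-4) = -56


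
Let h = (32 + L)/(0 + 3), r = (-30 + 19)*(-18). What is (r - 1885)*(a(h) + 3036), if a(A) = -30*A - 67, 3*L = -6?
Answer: -4502603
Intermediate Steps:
L = -2 (L = (⅓)*(-6) = -2)
r = 198 (r = -11*(-18) = 198)
h = 10 (h = (32 - 2)/(0 + 3) = 30/3 = 30*(⅓) = 10)
a(A) = -67 - 30*A
(r - 1885)*(a(h) + 3036) = (198 - 1885)*((-67 - 30*10) + 3036) = -1687*((-67 - 300) + 3036) = -1687*(-367 + 3036) = -1687*2669 = -4502603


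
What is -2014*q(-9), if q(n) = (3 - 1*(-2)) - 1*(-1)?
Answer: -12084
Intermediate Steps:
q(n) = 6 (q(n) = (3 + 2) + 1 = 5 + 1 = 6)
-2014*q(-9) = -2014*6 = -12084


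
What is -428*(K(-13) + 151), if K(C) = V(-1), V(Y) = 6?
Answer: -67196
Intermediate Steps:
K(C) = 6
-428*(K(-13) + 151) = -428*(6 + 151) = -428*157 = -67196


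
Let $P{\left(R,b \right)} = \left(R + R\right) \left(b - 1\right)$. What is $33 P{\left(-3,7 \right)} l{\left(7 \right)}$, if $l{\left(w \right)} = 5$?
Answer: $-5940$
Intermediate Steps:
$P{\left(R,b \right)} = 2 R \left(-1 + b\right)$
$33 P{\left(-3,7 \right)} l{\left(7 \right)} = 33 \cdot 2 \left(-3\right) \left(-1 + 7\right) 5 = 33 \cdot 2 \left(-3\right) 6 \cdot 5 = 33 \left(-36\right) 5 = \left(-1188\right) 5 = -5940$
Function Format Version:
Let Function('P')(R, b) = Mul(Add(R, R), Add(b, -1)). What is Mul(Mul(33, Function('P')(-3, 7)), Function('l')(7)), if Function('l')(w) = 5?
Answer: -5940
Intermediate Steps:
Function('P')(R, b) = Mul(2, R, Add(-1, b)) (Function('P')(R, b) = Mul(Mul(2, R), Add(-1, b)) = Mul(2, R, Add(-1, b)))
Mul(Mul(33, Function('P')(-3, 7)), Function('l')(7)) = Mul(Mul(33, Mul(2, -3, Add(-1, 7))), 5) = Mul(Mul(33, Mul(2, -3, 6)), 5) = Mul(Mul(33, -36), 5) = Mul(-1188, 5) = -5940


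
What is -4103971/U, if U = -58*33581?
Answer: 4103971/1947698 ≈ 2.1071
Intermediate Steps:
U = -1947698
-4103971/U = -4103971/(-1947698) = -4103971*(-1/1947698) = 4103971/1947698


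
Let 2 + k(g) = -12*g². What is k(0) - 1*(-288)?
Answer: 286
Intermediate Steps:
k(g) = -2 - 12*g²
k(0) - 1*(-288) = (-2 - 12*0²) - 1*(-288) = (-2 - 12*0) + 288 = (-2 + 0) + 288 = -2 + 288 = 286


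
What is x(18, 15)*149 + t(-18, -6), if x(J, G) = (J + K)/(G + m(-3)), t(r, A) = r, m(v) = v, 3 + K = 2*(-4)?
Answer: 827/12 ≈ 68.917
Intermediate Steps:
K = -11 (K = -3 + 2*(-4) = -3 - 8 = -11)
x(J, G) = (-11 + J)/(-3 + G) (x(J, G) = (J - 11)/(G - 3) = (-11 + J)/(-3 + G))
x(18, 15)*149 + t(-18, -6) = ((-11 + 18)/(-3 + 15))*149 - 18 = (7/12)*149 - 18 = 1043/12 - 18 = 827/12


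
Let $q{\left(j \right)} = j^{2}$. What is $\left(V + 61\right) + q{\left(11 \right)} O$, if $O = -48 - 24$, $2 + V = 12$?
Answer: $-8641$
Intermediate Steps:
$V = 10$ ($V = -2 + 12 = 10$)
$O = -72$
$\left(V + 61\right) + q{\left(11 \right)} O = \left(10 + 61\right) + 11^{2} \left(-72\right) = 71 + 121 \left(-72\right) = 71 - 8712 = -8641$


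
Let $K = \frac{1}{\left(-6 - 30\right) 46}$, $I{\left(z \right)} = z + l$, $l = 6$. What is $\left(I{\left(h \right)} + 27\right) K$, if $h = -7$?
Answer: $- \frac{13}{828} \approx -0.0157$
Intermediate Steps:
$I{\left(z \right)} = 6 + z$ ($I{\left(z \right)} = z + 6 = 6 + z$)
$K = - \frac{1}{1656}$ ($K = \frac{1}{-36} \cdot \frac{1}{46} = \left(- \frac{1}{36}\right) \frac{1}{46} = - \frac{1}{1656} \approx -0.00060386$)
$\left(I{\left(h \right)} + 27\right) K = \left(\left(6 - 7\right) + 27\right) \left(- \frac{1}{1656}\right) = \left(-1 + 27\right) \left(- \frac{1}{1656}\right) = 26 \left(- \frac{1}{1656}\right) = - \frac{13}{828}$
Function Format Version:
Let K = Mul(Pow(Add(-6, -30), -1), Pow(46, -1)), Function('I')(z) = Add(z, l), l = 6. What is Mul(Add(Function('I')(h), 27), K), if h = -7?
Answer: Rational(-13, 828) ≈ -0.015700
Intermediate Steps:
Function('I')(z) = Add(6, z) (Function('I')(z) = Add(z, 6) = Add(6, z))
K = Rational(-1, 1656) (K = Mul(Pow(-36, -1), Rational(1, 46)) = Mul(Rational(-1, 36), Rational(1, 46)) = Rational(-1, 1656) ≈ -0.00060386)
Mul(Add(Function('I')(h), 27), K) = Mul(Add(Add(6, -7), 27), Rational(-1, 1656)) = Mul(Add(-1, 27), Rational(-1, 1656)) = Mul(26, Rational(-1, 1656)) = Rational(-13, 828)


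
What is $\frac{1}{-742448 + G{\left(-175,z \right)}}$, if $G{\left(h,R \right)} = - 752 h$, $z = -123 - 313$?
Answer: $- \frac{1}{610848} \approx -1.6371 \cdot 10^{-6}$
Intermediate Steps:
$z = -436$ ($z = -123 - 313 = -436$)
$\frac{1}{-742448 + G{\left(-175,z \right)}} = \frac{1}{-742448 - -131600} = \frac{1}{-742448 + 131600} = \frac{1}{-610848} = - \frac{1}{610848}$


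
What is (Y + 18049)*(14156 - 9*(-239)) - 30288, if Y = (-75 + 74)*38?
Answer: 293675089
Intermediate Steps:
Y = -38 (Y = -1*38 = -38)
(Y + 18049)*(14156 - 9*(-239)) - 30288 = (-38 + 18049)*(14156 - 9*(-239)) - 30288 = 18011*(14156 + 2151) - 30288 = 18011*16307 - 30288 = 293705377 - 30288 = 293675089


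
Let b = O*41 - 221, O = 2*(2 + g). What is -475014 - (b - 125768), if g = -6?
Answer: -348697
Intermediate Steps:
O = -8 (O = 2*(2 - 6) = 2*(-4) = -8)
b = -549 (b = -8*41 - 221 = -328 - 221 = -549)
-475014 - (b - 125768) = -475014 - (-549 - 125768) = -475014 - 1*(-126317) = -475014 + 126317 = -348697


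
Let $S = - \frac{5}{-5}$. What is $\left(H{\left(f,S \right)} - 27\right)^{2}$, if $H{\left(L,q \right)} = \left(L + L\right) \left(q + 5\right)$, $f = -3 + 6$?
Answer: $81$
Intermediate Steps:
$f = 3$
$S = 1$ ($S = \left(-5\right) \left(- \frac{1}{5}\right) = 1$)
$H{\left(L,q \right)} = 2 L \left(5 + q\right)$
$\left(H{\left(f,S \right)} - 27\right)^{2} = \left(2 \cdot 3 \left(5 + 1\right) - 27\right)^{2} = \left(2 \cdot 3 \cdot 6 - 27\right)^{2} = \left(36 - 27\right)^{2} = 9^{2} = 81$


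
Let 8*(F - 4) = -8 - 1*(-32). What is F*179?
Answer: 1253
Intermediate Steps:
F = 7 (F = 4 + (-8 - 1*(-32))/8 = 4 + (-8 + 32)/8 = 4 + (1/8)*24 = 4 + 3 = 7)
F*179 = 7*179 = 1253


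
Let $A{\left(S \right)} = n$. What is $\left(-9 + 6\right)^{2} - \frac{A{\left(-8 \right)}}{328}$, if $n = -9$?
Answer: $\frac{2961}{328} \approx 9.0274$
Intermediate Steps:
$A{\left(S \right)} = -9$
$\left(-9 + 6\right)^{2} - \frac{A{\left(-8 \right)}}{328} = \left(-9 + 6\right)^{2} - - \frac{9}{328} = \left(-3\right)^{2} - \left(-9\right) \frac{1}{328} = 9 - - \frac{9}{328} = 9 + \frac{9}{328} = \frac{2961}{328}$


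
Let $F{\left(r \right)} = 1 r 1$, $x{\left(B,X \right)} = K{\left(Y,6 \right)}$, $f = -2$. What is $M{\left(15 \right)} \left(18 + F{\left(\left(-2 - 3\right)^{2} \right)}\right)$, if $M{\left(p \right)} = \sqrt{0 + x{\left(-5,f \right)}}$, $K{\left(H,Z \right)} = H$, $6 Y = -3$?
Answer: $\frac{43 i \sqrt{2}}{2} \approx 30.406 i$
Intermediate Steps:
$Y = - \frac{1}{2}$ ($Y = \frac{1}{6} \left(-3\right) = - \frac{1}{2} \approx -0.5$)
$x{\left(B,X \right)} = - \frac{1}{2}$
$M{\left(p \right)} = \frac{i \sqrt{2}}{2}$ ($M{\left(p \right)} = \sqrt{0 - \frac{1}{2}} = \sqrt{- \frac{1}{2}} = \frac{i \sqrt{2}}{2}$)
$F{\left(r \right)} = r$ ($F{\left(r \right)} = r 1 = r$)
$M{\left(15 \right)} \left(18 + F{\left(\left(-2 - 3\right)^{2} \right)}\right) = \frac{i \sqrt{2}}{2} \left(18 + \left(-2 - 3\right)^{2}\right) = \frac{i \sqrt{2}}{2} \left(18 + \left(-5\right)^{2}\right) = \frac{i \sqrt{2}}{2} \left(18 + 25\right) = \frac{i \sqrt{2}}{2} \cdot 43 = \frac{43 i \sqrt{2}}{2}$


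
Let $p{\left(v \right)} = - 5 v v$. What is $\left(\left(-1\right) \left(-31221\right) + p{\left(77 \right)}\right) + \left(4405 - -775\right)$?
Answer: $6756$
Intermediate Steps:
$p{\left(v \right)} = - 5 v^{2}$
$\left(\left(-1\right) \left(-31221\right) + p{\left(77 \right)}\right) + \left(4405 - -775\right) = \left(\left(-1\right) \left(-31221\right) - 5 \cdot 77^{2}\right) + \left(4405 - -775\right) = \left(31221 - 29645\right) + \left(4405 + 775\right) = \left(31221 - 29645\right) + 5180 = 1576 + 5180 = 6756$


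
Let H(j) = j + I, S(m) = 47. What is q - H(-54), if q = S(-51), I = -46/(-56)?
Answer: 2805/28 ≈ 100.18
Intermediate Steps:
I = 23/28 (I = -46*(-1/56) = 23/28 ≈ 0.82143)
H(j) = 23/28 + j (H(j) = j + 23/28 = 23/28 + j)
q = 47
q - H(-54) = 47 - (23/28 - 54) = 47 - 1*(-1489/28) = 47 + 1489/28 = 2805/28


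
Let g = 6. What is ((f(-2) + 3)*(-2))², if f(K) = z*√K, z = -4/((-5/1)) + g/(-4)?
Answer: 802/25 - 84*I*√2/5 ≈ 32.08 - 23.759*I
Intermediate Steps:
z = -7/10 (z = -4/((-5/1)) + 6/(-4) = -4/((-5*1)) + 6*(-¼) = -4/(-5) - 3/2 = -4*(-⅕) - 3/2 = ⅘ - 3/2 = -7/10 ≈ -0.70000)
f(K) = -7*√K/10
((f(-2) + 3)*(-2))² = ((-7*I*√2/10 + 3)*(-2))² = ((3 - 7*I*√2/10)*(-2))² = (-6 + 7*I*√2/5)²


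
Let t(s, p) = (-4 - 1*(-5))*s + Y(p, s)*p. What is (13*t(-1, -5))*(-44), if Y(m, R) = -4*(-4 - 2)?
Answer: 69212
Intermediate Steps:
Y(m, R) = 24 (Y(m, R) = -4*(-6) = 24)
t(s, p) = s + 24*p (t(s, p) = (-4 - 1*(-5))*s + 24*p = (-4 + 5)*s + 24*p = 1*s + 24*p = s + 24*p)
(13*t(-1, -5))*(-44) = (13*(-1 + 24*(-5)))*(-44) = (13*(-1 - 120))*(-44) = (13*(-121))*(-44) = -1573*(-44) = 69212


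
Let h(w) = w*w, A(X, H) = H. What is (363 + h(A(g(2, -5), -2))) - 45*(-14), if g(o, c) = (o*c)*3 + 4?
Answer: 997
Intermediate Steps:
g(o, c) = 4 + 3*c*o (g(o, c) = (c*o)*3 + 4 = 3*c*o + 4 = 4 + 3*c*o)
h(w) = w²
(363 + h(A(g(2, -5), -2))) - 45*(-14) = (363 + (-2)²) - 45*(-14) = (363 + 4) + 630 = 367 + 630 = 997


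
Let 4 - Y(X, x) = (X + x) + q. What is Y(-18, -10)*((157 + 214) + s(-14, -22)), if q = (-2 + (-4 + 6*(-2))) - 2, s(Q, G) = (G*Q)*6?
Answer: 115388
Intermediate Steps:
s(Q, G) = 6*G*Q
q = -20 (q = (-2 + (-4 - 12)) - 2 = (-2 - 16) - 2 = -18 - 2 = -20)
Y(X, x) = 24 - X - x (Y(X, x) = 4 - ((X + x) - 20) = 4 - (-20 + X + x) = 4 + (20 - X - x) = 24 - X - x)
Y(-18, -10)*((157 + 214) + s(-14, -22)) = (24 - 1*(-18) - 1*(-10))*((157 + 214) + 6*(-22)*(-14)) = (24 + 18 + 10)*(371 + 1848) = 52*2219 = 115388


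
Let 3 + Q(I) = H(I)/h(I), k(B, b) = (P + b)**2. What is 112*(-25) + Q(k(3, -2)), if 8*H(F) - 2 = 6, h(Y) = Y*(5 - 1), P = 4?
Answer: -44847/16 ≈ -2802.9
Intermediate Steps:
k(B, b) = (4 + b)**2
h(Y) = 4*Y (h(Y) = Y*4 = 4*Y)
H(F) = 1 (H(F) = 1/4 + (1/8)*6 = 1/4 + 3/4 = 1)
Q(I) = -3 + 1/(4*I)
112*(-25) + Q(k(3, -2)) = 112*(-25) + (-3 + 1/(4*((4 - 2)**2))) = -2800 + (-3 + 1/(4*(2**2))) = -2800 + (-3 + (1/4)/4) = -2800 + (-3 + (1/4)*(1/4)) = -2800 + (-3 + 1/16) = -2800 - 47/16 = -44847/16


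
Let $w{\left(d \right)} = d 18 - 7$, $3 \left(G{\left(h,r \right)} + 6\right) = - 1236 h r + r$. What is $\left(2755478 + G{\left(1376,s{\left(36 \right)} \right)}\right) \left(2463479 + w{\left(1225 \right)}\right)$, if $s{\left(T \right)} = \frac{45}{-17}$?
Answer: $\frac{179837580578578}{17} \approx 1.0579 \cdot 10^{13}$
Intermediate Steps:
$s{\left(T \right)} = - \frac{45}{17}$ ($s{\left(T \right)} = 45 \left(- \frac{1}{17}\right) = - \frac{45}{17}$)
$G{\left(h,r \right)} = -6 + \frac{r}{3} - 412 h r$ ($G{\left(h,r \right)} = -6 + \frac{- 1236 h r + r}{3} = -6 + \frac{r - 1236 h r}{3} = -6 - \left(- \frac{r}{3} + 412 h r\right) = -6 + \frac{r}{3} - 412 h r$)
$w{\left(d \right)} = -7 + 18 d$ ($w{\left(d \right)} = 18 d - 7 = -7 + 18 d$)
$\left(2755478 + G{\left(1376,s{\left(36 \right)} \right)}\right) \left(2463479 + w{\left(1225 \right)}\right) = \left(2755478 - \left(\frac{117}{17} - \frac{25511040}{17}\right)\right) \left(2463479 + \left(-7 + 18 \cdot 1225\right)\right) = \left(2755478 - - \frac{25510923}{17}\right) \left(2463479 + \left(-7 + 22050\right)\right) = \left(2755478 + \frac{25510923}{17}\right) \left(2463479 + 22043\right) = \frac{72354049}{17} \cdot 2485522 = \frac{179837580578578}{17}$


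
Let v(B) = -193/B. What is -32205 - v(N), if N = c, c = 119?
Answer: -3832202/119 ≈ -32203.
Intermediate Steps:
N = 119
-32205 - v(N) = -32205 - (-193)/119 = -32205 - 1*(-193/119) = -32205 + 193/119 = -3832202/119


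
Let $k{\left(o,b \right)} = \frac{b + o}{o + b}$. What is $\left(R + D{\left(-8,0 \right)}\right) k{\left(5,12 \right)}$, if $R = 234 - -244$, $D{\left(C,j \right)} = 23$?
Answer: $501$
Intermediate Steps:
$R = 478$ ($R = 234 + 244 = 478$)
$k{\left(o,b \right)} = 1$ ($k{\left(o,b \right)} = \frac{b + o}{b + o} = 1$)
$\left(R + D{\left(-8,0 \right)}\right) k{\left(5,12 \right)} = \left(478 + 23\right) 1 = 501 \cdot 1 = 501$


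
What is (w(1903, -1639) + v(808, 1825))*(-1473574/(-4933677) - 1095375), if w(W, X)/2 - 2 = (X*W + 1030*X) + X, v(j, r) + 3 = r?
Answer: 51966086979269583626/4933677 ≈ 1.0533e+13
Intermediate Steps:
v(j, r) = -3 + r
w(W, X) = 4 + 2062*X + 2*W*X (w(W, X) = 4 + 2*((X*W + 1030*X) + X) = 4 + 2*((W*X + 1030*X) + X) = 4 + 2*((1030*X + W*X) + X) = 4 + 2*(1031*X + W*X) = 4 + (2062*X + 2*W*X) = 4 + 2062*X + 2*W*X)
(w(1903, -1639) + v(808, 1825))*(-1473574/(-4933677) - 1095375) = ((4 + 2062*(-1639) + 2*1903*(-1639)) + (-3 + 1825))*(-1473574/(-4933677) - 1095375) = ((4 - 3379618 - 6238034) + 1822)*(-1473574*(-1/4933677) - 1095375) = (-9617648 + 1822)*(1473574/4933677 - 1095375) = -9615826*(-5404224970301/4933677) = 51966086979269583626/4933677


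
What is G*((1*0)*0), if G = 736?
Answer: 0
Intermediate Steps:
G*((1*0)*0) = 736*((1*0)*0) = 736*(0*0) = 736*0 = 0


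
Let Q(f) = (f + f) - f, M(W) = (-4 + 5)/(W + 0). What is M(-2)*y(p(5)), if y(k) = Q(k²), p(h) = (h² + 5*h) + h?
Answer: -3025/2 ≈ -1512.5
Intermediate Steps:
M(W) = 1/W
p(h) = h² + 6*h
Q(f) = f (Q(f) = 2*f - f = f)
y(k) = k²
M(-2)*y(p(5)) = (5*(6 + 5))²/(-2) = -(5*11)²/2 = -½*55² = -½*3025 = -3025/2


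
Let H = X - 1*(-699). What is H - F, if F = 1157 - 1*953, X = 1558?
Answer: 2053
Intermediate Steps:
F = 204 (F = 1157 - 953 = 204)
H = 2257 (H = 1558 - 1*(-699) = 1558 + 699 = 2257)
H - F = 2257 - 1*204 = 2257 - 204 = 2053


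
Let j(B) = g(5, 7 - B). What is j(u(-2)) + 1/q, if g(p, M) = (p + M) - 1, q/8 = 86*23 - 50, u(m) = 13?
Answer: -30847/15424 ≈ -1.9999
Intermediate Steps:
q = 15424 (q = 8*(86*23 - 50) = 8*(1978 - 50) = 8*1928 = 15424)
g(p, M) = -1 + M + p (g(p, M) = (M + p) - 1 = -1 + M + p)
j(B) = 11 - B (j(B) = -1 + (7 - B) + 5 = 11 - B)
j(u(-2)) + 1/q = (11 - 1*13) + 1/15424 = (11 - 13) + 1/15424 = -2 + 1/15424 = -30847/15424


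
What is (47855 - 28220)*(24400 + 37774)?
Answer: 1220786490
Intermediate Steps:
(47855 - 28220)*(24400 + 37774) = 19635*62174 = 1220786490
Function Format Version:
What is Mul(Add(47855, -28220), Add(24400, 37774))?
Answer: 1220786490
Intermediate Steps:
Mul(Add(47855, -28220), Add(24400, 37774)) = Mul(19635, 62174) = 1220786490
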